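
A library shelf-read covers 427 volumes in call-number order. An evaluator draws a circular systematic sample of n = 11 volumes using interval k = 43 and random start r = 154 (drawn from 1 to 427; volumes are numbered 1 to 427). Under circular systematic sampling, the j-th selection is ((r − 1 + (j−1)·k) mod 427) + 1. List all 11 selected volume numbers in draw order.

154, 197, 240, 283, 326, 369, 412, 28, 71, 114, 157

Selection 1: 154
Selection 2: 154 + 43 = 197
Selection 3: 197 + 43 = 240
Selection 4: 240 + 43 = 283
Selection 5: 283 + 43 = 326
Selection 6: 326 + 43 = 369
Selection 7: 369 + 43 = 412
Selection 8: 412 + 43 = 455 → 455 − 427 = 28
Selection 9: 28 + 43 = 71
Selection 10: 71 + 43 = 114
Selection 11: 114 + 43 = 157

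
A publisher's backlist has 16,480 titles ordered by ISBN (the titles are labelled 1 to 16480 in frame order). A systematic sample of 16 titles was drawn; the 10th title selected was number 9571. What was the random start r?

k = 16480/16 = 1030
r = 9571 − (10−1)×1030 = 9571 − 9270 = 301

301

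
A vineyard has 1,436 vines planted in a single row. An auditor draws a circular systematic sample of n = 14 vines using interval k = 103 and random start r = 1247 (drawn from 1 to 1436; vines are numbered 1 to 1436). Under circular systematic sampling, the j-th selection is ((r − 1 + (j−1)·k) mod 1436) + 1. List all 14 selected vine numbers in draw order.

1247, 1350, 17, 120, 223, 326, 429, 532, 635, 738, 841, 944, 1047, 1150

Selection 1: 1247
Selection 2: 1247 + 103 = 1350
Selection 3: 1350 + 103 = 1453 → 1453 − 1436 = 17
Selection 4: 17 + 103 = 120
Selection 5: 120 + 103 = 223
Selection 6: 223 + 103 = 326
Selection 7: 326 + 103 = 429
Selection 8: 429 + 103 = 532
Selection 9: 532 + 103 = 635
Selection 10: 635 + 103 = 738
Selection 11: 738 + 103 = 841
Selection 12: 841 + 103 = 944
Selection 13: 944 + 103 = 1047
Selection 14: 1047 + 103 = 1150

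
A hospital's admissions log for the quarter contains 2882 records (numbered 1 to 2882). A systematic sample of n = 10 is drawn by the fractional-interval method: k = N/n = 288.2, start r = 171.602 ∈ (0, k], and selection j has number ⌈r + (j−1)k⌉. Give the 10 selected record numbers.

172, 460, 749, 1037, 1325, 1613, 1901, 2190, 2478, 2766

j=1: r + 0k = 171.602 → ⌈·⌉ = 172
j=2: r + 1k = 459.802 → ⌈·⌉ = 460
j=3: r + 2k = 748.002 → ⌈·⌉ = 749
j=4: r + 3k = 1036.202 → ⌈·⌉ = 1037
j=5: r + 4k = 1324.402 → ⌈·⌉ = 1325
j=6: r + 5k = 1612.602 → ⌈·⌉ = 1613
j=7: r + 6k = 1900.802 → ⌈·⌉ = 1901
j=8: r + 7k = 2189.002 → ⌈·⌉ = 2190
j=9: r + 8k = 2477.202 → ⌈·⌉ = 2478
j=10: r + 9k = 2765.402 → ⌈·⌉ = 2766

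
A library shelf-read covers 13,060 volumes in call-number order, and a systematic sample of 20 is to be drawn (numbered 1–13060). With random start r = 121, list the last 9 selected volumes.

k = N/n = 13060/20 = 653
12th selection = 121 + 11×653 = 7304
13th: 7304 + 653 = 7957
14th: 7957 + 653 = 8610
15th: 8610 + 653 = 9263
16th: 9263 + 653 = 9916
17th: 9916 + 653 = 10569
18th: 10569 + 653 = 11222
19th: 11222 + 653 = 11875
20th: 11875 + 653 = 12528

7304, 7957, 8610, 9263, 9916, 10569, 11222, 11875, 12528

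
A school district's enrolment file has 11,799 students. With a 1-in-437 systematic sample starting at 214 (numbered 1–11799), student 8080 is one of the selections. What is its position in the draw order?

k = 437
position = (8080 − 214)/437 + 1 = 7866/437 + 1 = 18 + 1 = 19

19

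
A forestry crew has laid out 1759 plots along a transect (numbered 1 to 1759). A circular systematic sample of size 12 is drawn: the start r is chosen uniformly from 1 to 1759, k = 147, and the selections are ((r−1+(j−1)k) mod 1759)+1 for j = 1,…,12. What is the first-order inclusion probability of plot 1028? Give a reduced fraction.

12/1759

For each position j, as r ranges over 1…1759 the j-th selection hits every plot exactly once, so plot 1028 is selected for exactly 12 of the 1759 starts.
Inclusion probability = 12/1759.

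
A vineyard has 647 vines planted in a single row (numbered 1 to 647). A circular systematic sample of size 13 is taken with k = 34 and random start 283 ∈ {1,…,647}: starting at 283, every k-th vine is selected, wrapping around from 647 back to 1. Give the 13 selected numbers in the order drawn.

283, 317, 351, 385, 419, 453, 487, 521, 555, 589, 623, 10, 44

Selection 1: 283
Selection 2: 283 + 34 = 317
Selection 3: 317 + 34 = 351
Selection 4: 351 + 34 = 385
Selection 5: 385 + 34 = 419
Selection 6: 419 + 34 = 453
Selection 7: 453 + 34 = 487
Selection 8: 487 + 34 = 521
Selection 9: 521 + 34 = 555
Selection 10: 555 + 34 = 589
Selection 11: 589 + 34 = 623
Selection 12: 623 + 34 = 657 → 657 − 647 = 10
Selection 13: 10 + 34 = 44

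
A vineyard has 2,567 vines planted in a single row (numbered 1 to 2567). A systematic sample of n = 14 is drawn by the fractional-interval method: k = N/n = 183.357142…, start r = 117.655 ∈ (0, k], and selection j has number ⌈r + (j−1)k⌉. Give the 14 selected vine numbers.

118, 302, 485, 668, 852, 1035, 1218, 1402, 1585, 1768, 1952, 2135, 2318, 2502

j=1: r + 0k = 117.655 → ⌈·⌉ = 118
j=2: r + 1k = 301.012142… → ⌈·⌉ = 302
j=3: r + 2k = 484.369285… → ⌈·⌉ = 485
j=4: r + 3k = 667.726428… → ⌈·⌉ = 668
j=5: r + 4k = 851.083571… → ⌈·⌉ = 852
j=6: r + 5k = 1034.440714… → ⌈·⌉ = 1035
j=7: r + 6k = 1217.797857… → ⌈·⌉ = 1218
j=8: r + 7k = 1401.155 → ⌈·⌉ = 1402
j=9: r + 8k = 1584.512142… → ⌈·⌉ = 1585
j=10: r + 9k = 1767.869285… → ⌈·⌉ = 1768
j=11: r + 10k = 1951.226428… → ⌈·⌉ = 1952
j=12: r + 11k = 2134.583571… → ⌈·⌉ = 2135
j=13: r + 12k = 2317.940714… → ⌈·⌉ = 2318
j=14: r + 13k = 2501.297857… → ⌈·⌉ = 2502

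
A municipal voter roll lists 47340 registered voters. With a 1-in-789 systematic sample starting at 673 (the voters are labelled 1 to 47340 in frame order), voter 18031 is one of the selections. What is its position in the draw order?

k = 789
position = (18031 − 673)/789 + 1 = 17358/789 + 1 = 22 + 1 = 23

23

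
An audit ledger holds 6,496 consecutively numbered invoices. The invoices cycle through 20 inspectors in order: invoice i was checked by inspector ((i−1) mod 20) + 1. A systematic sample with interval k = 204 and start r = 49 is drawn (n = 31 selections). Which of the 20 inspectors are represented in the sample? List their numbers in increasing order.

1, 5, 9, 13, 17

Consecutive selections differ by k = 204, so their inspector numbers differ by 204 mod 20 = 4.
gcd(204, 20) = 4, so the sample visits 20/4 = 5 distinct residues mod 20.
Start 49 is inspector 9; the inspectors hit are 1, 5, 9, 13, 17.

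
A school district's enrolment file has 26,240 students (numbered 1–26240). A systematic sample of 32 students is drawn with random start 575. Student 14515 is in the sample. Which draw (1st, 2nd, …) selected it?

18

k = 26240/32 = 820
position = (14515 − 575)/820 + 1 = 13940/820 + 1 = 17 + 1 = 18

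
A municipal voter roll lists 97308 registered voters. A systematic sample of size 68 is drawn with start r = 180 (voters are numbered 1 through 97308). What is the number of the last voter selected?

96057

k = 97308/68 = 1431
68th selection = r + (68−1)·k = 180 + 67×1431 = 180 + 95877 = 96057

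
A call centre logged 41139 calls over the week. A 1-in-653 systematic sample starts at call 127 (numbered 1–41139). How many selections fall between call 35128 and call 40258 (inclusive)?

8

k = 653
First selection ≥ 35128: 127 + ⌈(35128−127)/653⌉·653 = 127 + 54×653 = 35389
Last selection ≤ 40258: 127 + ⌊(40258−127)/653⌋·653 = 127 + 61×653 = 39960
Count = 61 − 54 + 1 = 8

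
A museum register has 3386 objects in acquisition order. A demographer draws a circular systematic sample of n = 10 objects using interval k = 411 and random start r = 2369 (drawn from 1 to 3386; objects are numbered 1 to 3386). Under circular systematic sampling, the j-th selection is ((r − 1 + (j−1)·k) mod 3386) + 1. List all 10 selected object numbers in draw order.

Selection 1: 2369
Selection 2: 2369 + 411 = 2780
Selection 3: 2780 + 411 = 3191
Selection 4: 3191 + 411 = 3602 → 3602 − 3386 = 216
Selection 5: 216 + 411 = 627
Selection 6: 627 + 411 = 1038
Selection 7: 1038 + 411 = 1449
Selection 8: 1449 + 411 = 1860
Selection 9: 1860 + 411 = 2271
Selection 10: 2271 + 411 = 2682

2369, 2780, 3191, 216, 627, 1038, 1449, 1860, 2271, 2682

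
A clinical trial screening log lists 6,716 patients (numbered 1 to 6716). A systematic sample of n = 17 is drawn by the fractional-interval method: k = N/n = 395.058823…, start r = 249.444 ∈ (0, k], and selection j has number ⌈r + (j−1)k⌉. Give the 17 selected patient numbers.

j=1: r + 0k = 249.444 → ⌈·⌉ = 250
j=2: r + 1k = 644.502823… → ⌈·⌉ = 645
j=3: r + 2k = 1039.561647… → ⌈·⌉ = 1040
j=4: r + 3k = 1434.620470… → ⌈·⌉ = 1435
j=5: r + 4k = 1829.679294… → ⌈·⌉ = 1830
j=6: r + 5k = 2224.738117… → ⌈·⌉ = 2225
j=7: r + 6k = 2619.796941… → ⌈·⌉ = 2620
j=8: r + 7k = 3014.855764… → ⌈·⌉ = 3015
j=9: r + 8k = 3409.914588… → ⌈·⌉ = 3410
j=10: r + 9k = 3804.973411… → ⌈·⌉ = 3805
j=11: r + 10k = 4200.032235… → ⌈·⌉ = 4201
j=12: r + 11k = 4595.091058… → ⌈·⌉ = 4596
j=13: r + 12k = 4990.149882… → ⌈·⌉ = 4991
j=14: r + 13k = 5385.208705… → ⌈·⌉ = 5386
j=15: r + 14k = 5780.267529… → ⌈·⌉ = 5781
j=16: r + 15k = 6175.326352… → ⌈·⌉ = 6176
j=17: r + 16k = 6570.385176… → ⌈·⌉ = 6571

250, 645, 1040, 1435, 1830, 2225, 2620, 3015, 3410, 3805, 4201, 4596, 4991, 5386, 5781, 6176, 6571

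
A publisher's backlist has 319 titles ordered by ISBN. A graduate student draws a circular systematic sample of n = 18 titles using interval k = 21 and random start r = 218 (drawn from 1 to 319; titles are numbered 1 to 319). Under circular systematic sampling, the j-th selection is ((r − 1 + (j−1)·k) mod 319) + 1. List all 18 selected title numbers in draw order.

218, 239, 260, 281, 302, 4, 25, 46, 67, 88, 109, 130, 151, 172, 193, 214, 235, 256

Selection 1: 218
Selection 2: 218 + 21 = 239
Selection 3: 239 + 21 = 260
Selection 4: 260 + 21 = 281
Selection 5: 281 + 21 = 302
Selection 6: 302 + 21 = 323 → 323 − 319 = 4
Selection 7: 4 + 21 = 25
Selection 8: 25 + 21 = 46
Selection 9: 46 + 21 = 67
Selection 10: 67 + 21 = 88
Selection 11: 88 + 21 = 109
Selection 12: 109 + 21 = 130
Selection 13: 130 + 21 = 151
Selection 14: 151 + 21 = 172
Selection 15: 172 + 21 = 193
Selection 16: 193 + 21 = 214
Selection 17: 214 + 21 = 235
Selection 18: 235 + 21 = 256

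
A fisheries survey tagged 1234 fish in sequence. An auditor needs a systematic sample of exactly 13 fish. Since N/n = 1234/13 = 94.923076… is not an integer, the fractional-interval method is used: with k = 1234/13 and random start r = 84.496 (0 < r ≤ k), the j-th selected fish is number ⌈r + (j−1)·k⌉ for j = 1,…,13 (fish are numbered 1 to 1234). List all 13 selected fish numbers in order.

j=1: r + 0k = 84.496 → ⌈·⌉ = 85
j=2: r + 1k = 179.419076… → ⌈·⌉ = 180
j=3: r + 2k = 274.342153… → ⌈·⌉ = 275
j=4: r + 3k = 369.265230… → ⌈·⌉ = 370
j=5: r + 4k = 464.188307… → ⌈·⌉ = 465
j=6: r + 5k = 559.111384… → ⌈·⌉ = 560
j=7: r + 6k = 654.034461… → ⌈·⌉ = 655
j=8: r + 7k = 748.957538… → ⌈·⌉ = 749
j=9: r + 8k = 843.880615… → ⌈·⌉ = 844
j=10: r + 9k = 938.803692… → ⌈·⌉ = 939
j=11: r + 10k = 1033.726769… → ⌈·⌉ = 1034
j=12: r + 11k = 1128.649846… → ⌈·⌉ = 1129
j=13: r + 12k = 1223.572923… → ⌈·⌉ = 1224

85, 180, 275, 370, 465, 560, 655, 749, 844, 939, 1034, 1129, 1224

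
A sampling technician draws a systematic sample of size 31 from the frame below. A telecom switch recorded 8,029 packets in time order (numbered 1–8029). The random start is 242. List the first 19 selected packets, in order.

k = N/n = 8029/31 = 259
packet 1: 242
packet 2: 242 + 259 = 501
packet 3: 501 + 259 = 760
packet 4: 760 + 259 = 1019
packet 5: 1019 + 259 = 1278
packet 6: 1278 + 259 = 1537
packet 7: 1537 + 259 = 1796
packet 8: 1796 + 259 = 2055
packet 9: 2055 + 259 = 2314
packet 10: 2314 + 259 = 2573
packet 11: 2573 + 259 = 2832
packet 12: 2832 + 259 = 3091
packet 13: 3091 + 259 = 3350
packet 14: 3350 + 259 = 3609
packet 15: 3609 + 259 = 3868
packet 16: 3868 + 259 = 4127
packet 17: 4127 + 259 = 4386
packet 18: 4386 + 259 = 4645
packet 19: 4645 + 259 = 4904

242, 501, 760, 1019, 1278, 1537, 1796, 2055, 2314, 2573, 2832, 3091, 3350, 3609, 3868, 4127, 4386, 4645, 4904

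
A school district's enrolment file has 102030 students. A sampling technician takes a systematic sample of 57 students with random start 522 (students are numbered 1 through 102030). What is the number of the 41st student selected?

k = 102030/57 = 1790
41st selection = r + (41−1)·k = 522 + 40×1790 = 522 + 71600 = 72122

72122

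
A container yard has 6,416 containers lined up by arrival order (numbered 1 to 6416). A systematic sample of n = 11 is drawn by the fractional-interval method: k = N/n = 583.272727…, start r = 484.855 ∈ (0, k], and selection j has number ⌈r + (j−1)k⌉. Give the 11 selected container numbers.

485, 1069, 1652, 2235, 2818, 3402, 3985, 4568, 5152, 5735, 6318

j=1: r + 0k = 484.855 → ⌈·⌉ = 485
j=2: r + 1k = 1068.127727… → ⌈·⌉ = 1069
j=3: r + 2k = 1651.400454… → ⌈·⌉ = 1652
j=4: r + 3k = 2234.673181… → ⌈·⌉ = 2235
j=5: r + 4k = 2817.945909… → ⌈·⌉ = 2818
j=6: r + 5k = 3401.218636… → ⌈·⌉ = 3402
j=7: r + 6k = 3984.491363… → ⌈·⌉ = 3985
j=8: r + 7k = 4567.764090… → ⌈·⌉ = 4568
j=9: r + 8k = 5151.036818… → ⌈·⌉ = 5152
j=10: r + 9k = 5734.309545… → ⌈·⌉ = 5735
j=11: r + 10k = 6317.582272… → ⌈·⌉ = 6318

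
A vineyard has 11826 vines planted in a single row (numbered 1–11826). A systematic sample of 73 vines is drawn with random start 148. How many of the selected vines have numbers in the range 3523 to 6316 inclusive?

k = 11826/73 = 162
First selection ≥ 3523: 148 + ⌈(3523−148)/162⌉·162 = 148 + 21×162 = 3550
Last selection ≤ 6316: 148 + ⌊(6316−148)/162⌋·162 = 148 + 38×162 = 6304
Count = 38 − 21 + 1 = 18

18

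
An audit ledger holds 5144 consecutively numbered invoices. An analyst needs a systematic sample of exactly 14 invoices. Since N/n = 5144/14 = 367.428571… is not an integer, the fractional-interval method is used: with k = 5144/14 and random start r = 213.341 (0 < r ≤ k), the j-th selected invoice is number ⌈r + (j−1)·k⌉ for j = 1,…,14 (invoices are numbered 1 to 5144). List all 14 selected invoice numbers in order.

214, 581, 949, 1316, 1684, 2051, 2418, 2786, 3153, 3521, 3888, 4256, 4623, 4990

j=1: r + 0k = 213.341 → ⌈·⌉ = 214
j=2: r + 1k = 580.769571… → ⌈·⌉ = 581
j=3: r + 2k = 948.198142… → ⌈·⌉ = 949
j=4: r + 3k = 1315.626714… → ⌈·⌉ = 1316
j=5: r + 4k = 1683.055285… → ⌈·⌉ = 1684
j=6: r + 5k = 2050.483857… → ⌈·⌉ = 2051
j=7: r + 6k = 2417.912428… → ⌈·⌉ = 2418
j=8: r + 7k = 2785.341 → ⌈·⌉ = 2786
j=9: r + 8k = 3152.769571… → ⌈·⌉ = 3153
j=10: r + 9k = 3520.198142… → ⌈·⌉ = 3521
j=11: r + 10k = 3887.626714… → ⌈·⌉ = 3888
j=12: r + 11k = 4255.055285… → ⌈·⌉ = 4256
j=13: r + 12k = 4622.483857… → ⌈·⌉ = 4623
j=14: r + 13k = 4989.912428… → ⌈·⌉ = 4990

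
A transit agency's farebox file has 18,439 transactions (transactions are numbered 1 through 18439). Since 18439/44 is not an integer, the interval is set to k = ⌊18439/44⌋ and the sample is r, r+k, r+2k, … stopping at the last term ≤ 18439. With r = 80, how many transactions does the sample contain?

k = ⌊18439/44⌋ = 419
Achieved size = ⌊(18439 − 80)/419⌋ + 1 = ⌊18359/419⌋ + 1 = 43 + 1 = 44
(last selection: 80 + 43×419 = 18097 ≤ 18439; next would be 18516 > 18439)

44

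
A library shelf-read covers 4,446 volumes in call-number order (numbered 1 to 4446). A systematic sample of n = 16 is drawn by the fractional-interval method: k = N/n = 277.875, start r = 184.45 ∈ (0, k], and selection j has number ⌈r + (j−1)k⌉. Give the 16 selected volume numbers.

j=1: r + 0k = 184.45 → ⌈·⌉ = 185
j=2: r + 1k = 462.325 → ⌈·⌉ = 463
j=3: r + 2k = 740.2 → ⌈·⌉ = 741
j=4: r + 3k = 1018.075 → ⌈·⌉ = 1019
j=5: r + 4k = 1295.95 → ⌈·⌉ = 1296
j=6: r + 5k = 1573.825 → ⌈·⌉ = 1574
j=7: r + 6k = 1851.7 → ⌈·⌉ = 1852
j=8: r + 7k = 2129.575 → ⌈·⌉ = 2130
j=9: r + 8k = 2407.45 → ⌈·⌉ = 2408
j=10: r + 9k = 2685.325 → ⌈·⌉ = 2686
j=11: r + 10k = 2963.2 → ⌈·⌉ = 2964
j=12: r + 11k = 3241.075 → ⌈·⌉ = 3242
j=13: r + 12k = 3518.95 → ⌈·⌉ = 3519
j=14: r + 13k = 3796.825 → ⌈·⌉ = 3797
j=15: r + 14k = 4074.7 → ⌈·⌉ = 4075
j=16: r + 15k = 4352.575 → ⌈·⌉ = 4353

185, 463, 741, 1019, 1296, 1574, 1852, 2130, 2408, 2686, 2964, 3242, 3519, 3797, 4075, 4353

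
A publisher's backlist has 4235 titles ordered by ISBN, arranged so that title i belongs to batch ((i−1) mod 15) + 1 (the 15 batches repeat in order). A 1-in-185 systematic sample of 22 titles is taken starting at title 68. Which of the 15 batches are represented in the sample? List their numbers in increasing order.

3, 8, 13

Consecutive selections differ by k = 185, so their batch numbers differ by 185 mod 15 = 5.
gcd(185, 15) = 5, so the sample visits 15/5 = 3 distinct residues mod 15.
Start 68 is batch 8; the batches hit are 3, 8, 13.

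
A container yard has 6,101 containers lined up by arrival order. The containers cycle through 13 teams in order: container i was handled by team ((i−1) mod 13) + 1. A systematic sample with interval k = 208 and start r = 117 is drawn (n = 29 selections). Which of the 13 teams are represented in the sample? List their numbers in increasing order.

13

Consecutive selections differ by k = 208, so their team numbers differ by 208 mod 13 = 0.
gcd(208, 13) = 13, so the sample visits 13/13 = 1 distinct residues mod 13.
Start 117 is team 13; the teams hit are 13.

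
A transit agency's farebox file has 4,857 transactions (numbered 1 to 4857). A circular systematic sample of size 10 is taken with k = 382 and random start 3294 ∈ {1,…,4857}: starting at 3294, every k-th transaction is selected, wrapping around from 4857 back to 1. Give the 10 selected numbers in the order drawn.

3294, 3676, 4058, 4440, 4822, 347, 729, 1111, 1493, 1875

Selection 1: 3294
Selection 2: 3294 + 382 = 3676
Selection 3: 3676 + 382 = 4058
Selection 4: 4058 + 382 = 4440
Selection 5: 4440 + 382 = 4822
Selection 6: 4822 + 382 = 5204 → 5204 − 4857 = 347
Selection 7: 347 + 382 = 729
Selection 8: 729 + 382 = 1111
Selection 9: 1111 + 382 = 1493
Selection 10: 1493 + 382 = 1875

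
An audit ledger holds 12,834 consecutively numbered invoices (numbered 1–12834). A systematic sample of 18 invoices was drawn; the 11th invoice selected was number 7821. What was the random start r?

k = 12834/18 = 713
r = 7821 − (11−1)×713 = 7821 − 7130 = 691

691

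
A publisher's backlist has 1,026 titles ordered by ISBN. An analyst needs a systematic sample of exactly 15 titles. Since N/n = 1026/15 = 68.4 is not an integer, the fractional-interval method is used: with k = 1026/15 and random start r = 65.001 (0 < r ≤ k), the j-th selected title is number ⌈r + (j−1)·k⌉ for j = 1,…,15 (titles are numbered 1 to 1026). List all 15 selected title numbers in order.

j=1: r + 0k = 65.001 → ⌈·⌉ = 66
j=2: r + 1k = 133.401 → ⌈·⌉ = 134
j=3: r + 2k = 201.801 → ⌈·⌉ = 202
j=4: r + 3k = 270.201 → ⌈·⌉ = 271
j=5: r + 4k = 338.601 → ⌈·⌉ = 339
j=6: r + 5k = 407.001 → ⌈·⌉ = 408
j=7: r + 6k = 475.401 → ⌈·⌉ = 476
j=8: r + 7k = 543.801 → ⌈·⌉ = 544
j=9: r + 8k = 612.201 → ⌈·⌉ = 613
j=10: r + 9k = 680.601 → ⌈·⌉ = 681
j=11: r + 10k = 749.001 → ⌈·⌉ = 750
j=12: r + 11k = 817.401 → ⌈·⌉ = 818
j=13: r + 12k = 885.801 → ⌈·⌉ = 886
j=14: r + 13k = 954.201 → ⌈·⌉ = 955
j=15: r + 14k = 1022.601 → ⌈·⌉ = 1023

66, 134, 202, 271, 339, 408, 476, 544, 613, 681, 750, 818, 886, 955, 1023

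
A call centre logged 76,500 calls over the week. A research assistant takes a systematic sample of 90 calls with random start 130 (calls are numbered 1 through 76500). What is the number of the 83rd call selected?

69830

k = 76500/90 = 850
83rd selection = r + (83−1)·k = 130 + 82×850 = 130 + 69700 = 69830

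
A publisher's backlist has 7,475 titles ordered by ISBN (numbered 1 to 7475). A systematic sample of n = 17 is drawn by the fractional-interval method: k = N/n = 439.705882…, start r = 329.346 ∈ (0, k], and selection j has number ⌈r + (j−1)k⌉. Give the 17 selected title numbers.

j=1: r + 0k = 329.346 → ⌈·⌉ = 330
j=2: r + 1k = 769.051882… → ⌈·⌉ = 770
j=3: r + 2k = 1208.757764… → ⌈·⌉ = 1209
j=4: r + 3k = 1648.463647… → ⌈·⌉ = 1649
j=5: r + 4k = 2088.169529… → ⌈·⌉ = 2089
j=6: r + 5k = 2527.875411… → ⌈·⌉ = 2528
j=7: r + 6k = 2967.581294… → ⌈·⌉ = 2968
j=8: r + 7k = 3407.287176… → ⌈·⌉ = 3408
j=9: r + 8k = 3846.993058… → ⌈·⌉ = 3847
j=10: r + 9k = 4286.698941… → ⌈·⌉ = 4287
j=11: r + 10k = 4726.404823… → ⌈·⌉ = 4727
j=12: r + 11k = 5166.110705… → ⌈·⌉ = 5167
j=13: r + 12k = 5605.816588… → ⌈·⌉ = 5606
j=14: r + 13k = 6045.522470… → ⌈·⌉ = 6046
j=15: r + 14k = 6485.228352… → ⌈·⌉ = 6486
j=16: r + 15k = 6924.934235… → ⌈·⌉ = 6925
j=17: r + 16k = 7364.640117… → ⌈·⌉ = 7365

330, 770, 1209, 1649, 2089, 2528, 2968, 3408, 3847, 4287, 4727, 5167, 5606, 6046, 6486, 6925, 7365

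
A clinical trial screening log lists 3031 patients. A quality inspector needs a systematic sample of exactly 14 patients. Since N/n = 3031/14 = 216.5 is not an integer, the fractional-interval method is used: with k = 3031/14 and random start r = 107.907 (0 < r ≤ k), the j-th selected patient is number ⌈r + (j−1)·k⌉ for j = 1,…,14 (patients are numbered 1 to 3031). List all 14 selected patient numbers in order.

108, 325, 541, 758, 974, 1191, 1407, 1624, 1840, 2057, 2273, 2490, 2706, 2923

j=1: r + 0k = 107.907 → ⌈·⌉ = 108
j=2: r + 1k = 324.407 → ⌈·⌉ = 325
j=3: r + 2k = 540.907 → ⌈·⌉ = 541
j=4: r + 3k = 757.407 → ⌈·⌉ = 758
j=5: r + 4k = 973.907 → ⌈·⌉ = 974
j=6: r + 5k = 1190.407 → ⌈·⌉ = 1191
j=7: r + 6k = 1406.907 → ⌈·⌉ = 1407
j=8: r + 7k = 1623.407 → ⌈·⌉ = 1624
j=9: r + 8k = 1839.907 → ⌈·⌉ = 1840
j=10: r + 9k = 2056.407 → ⌈·⌉ = 2057
j=11: r + 10k = 2272.907 → ⌈·⌉ = 2273
j=12: r + 11k = 2489.407 → ⌈·⌉ = 2490
j=13: r + 12k = 2705.907 → ⌈·⌉ = 2706
j=14: r + 13k = 2922.407 → ⌈·⌉ = 2923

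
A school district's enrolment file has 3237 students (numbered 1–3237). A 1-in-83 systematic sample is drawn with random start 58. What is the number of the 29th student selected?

2382

k = 83
29th selection = r + (29−1)·k = 58 + 28×83 = 58 + 2324 = 2382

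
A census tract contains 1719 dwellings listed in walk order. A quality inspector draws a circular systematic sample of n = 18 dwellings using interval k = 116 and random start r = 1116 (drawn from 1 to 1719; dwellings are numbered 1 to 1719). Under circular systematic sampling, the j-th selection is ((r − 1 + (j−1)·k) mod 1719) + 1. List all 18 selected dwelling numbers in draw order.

1116, 1232, 1348, 1464, 1580, 1696, 93, 209, 325, 441, 557, 673, 789, 905, 1021, 1137, 1253, 1369

Selection 1: 1116
Selection 2: 1116 + 116 = 1232
Selection 3: 1232 + 116 = 1348
Selection 4: 1348 + 116 = 1464
Selection 5: 1464 + 116 = 1580
Selection 6: 1580 + 116 = 1696
Selection 7: 1696 + 116 = 1812 → 1812 − 1719 = 93
Selection 8: 93 + 116 = 209
Selection 9: 209 + 116 = 325
Selection 10: 325 + 116 = 441
Selection 11: 441 + 116 = 557
Selection 12: 557 + 116 = 673
Selection 13: 673 + 116 = 789
Selection 14: 789 + 116 = 905
Selection 15: 905 + 116 = 1021
Selection 16: 1021 + 116 = 1137
Selection 17: 1137 + 116 = 1253
Selection 18: 1253 + 116 = 1369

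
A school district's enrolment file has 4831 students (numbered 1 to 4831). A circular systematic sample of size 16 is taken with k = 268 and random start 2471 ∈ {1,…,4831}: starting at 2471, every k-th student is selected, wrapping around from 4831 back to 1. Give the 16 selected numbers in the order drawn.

Selection 1: 2471
Selection 2: 2471 + 268 = 2739
Selection 3: 2739 + 268 = 3007
Selection 4: 3007 + 268 = 3275
Selection 5: 3275 + 268 = 3543
Selection 6: 3543 + 268 = 3811
Selection 7: 3811 + 268 = 4079
Selection 8: 4079 + 268 = 4347
Selection 9: 4347 + 268 = 4615
Selection 10: 4615 + 268 = 4883 → 4883 − 4831 = 52
Selection 11: 52 + 268 = 320
Selection 12: 320 + 268 = 588
Selection 13: 588 + 268 = 856
Selection 14: 856 + 268 = 1124
Selection 15: 1124 + 268 = 1392
Selection 16: 1392 + 268 = 1660

2471, 2739, 3007, 3275, 3543, 3811, 4079, 4347, 4615, 52, 320, 588, 856, 1124, 1392, 1660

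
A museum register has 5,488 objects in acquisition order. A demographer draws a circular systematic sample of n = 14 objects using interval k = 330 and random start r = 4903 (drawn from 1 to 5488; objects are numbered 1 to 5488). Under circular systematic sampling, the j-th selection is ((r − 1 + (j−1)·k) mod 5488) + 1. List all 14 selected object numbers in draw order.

Selection 1: 4903
Selection 2: 4903 + 330 = 5233
Selection 3: 5233 + 330 = 5563 → 5563 − 5488 = 75
Selection 4: 75 + 330 = 405
Selection 5: 405 + 330 = 735
Selection 6: 735 + 330 = 1065
Selection 7: 1065 + 330 = 1395
Selection 8: 1395 + 330 = 1725
Selection 9: 1725 + 330 = 2055
Selection 10: 2055 + 330 = 2385
Selection 11: 2385 + 330 = 2715
Selection 12: 2715 + 330 = 3045
Selection 13: 3045 + 330 = 3375
Selection 14: 3375 + 330 = 3705

4903, 5233, 75, 405, 735, 1065, 1395, 1725, 2055, 2385, 2715, 3045, 3375, 3705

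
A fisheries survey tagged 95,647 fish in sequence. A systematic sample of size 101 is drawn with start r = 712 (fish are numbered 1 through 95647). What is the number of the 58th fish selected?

k = 95647/101 = 947
58th selection = r + (58−1)·k = 712 + 57×947 = 712 + 53979 = 54691

54691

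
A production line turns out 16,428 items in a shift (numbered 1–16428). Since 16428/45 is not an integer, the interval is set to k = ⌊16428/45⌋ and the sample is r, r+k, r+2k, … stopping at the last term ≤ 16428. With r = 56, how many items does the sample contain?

45

k = ⌊16428/45⌋ = 365
Achieved size = ⌊(16428 − 56)/365⌋ + 1 = ⌊16372/365⌋ + 1 = 44 + 1 = 45
(last selection: 56 + 44×365 = 16116 ≤ 16428; next would be 16481 > 16428)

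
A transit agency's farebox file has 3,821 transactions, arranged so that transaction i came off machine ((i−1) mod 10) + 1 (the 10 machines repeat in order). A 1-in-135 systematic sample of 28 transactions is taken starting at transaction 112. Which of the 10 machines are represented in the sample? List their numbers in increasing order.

2, 7

Consecutive selections differ by k = 135, so their machine numbers differ by 135 mod 10 = 5.
gcd(135, 10) = 5, so the sample visits 10/5 = 2 distinct residues mod 10.
Start 112 is machine 2; the machines hit are 2, 7.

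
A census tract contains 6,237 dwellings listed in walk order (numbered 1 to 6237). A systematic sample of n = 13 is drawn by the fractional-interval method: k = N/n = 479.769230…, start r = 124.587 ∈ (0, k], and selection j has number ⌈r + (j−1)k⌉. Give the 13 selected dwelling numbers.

125, 605, 1085, 1564, 2044, 2524, 3004, 3483, 3963, 4443, 4923, 5403, 5882

j=1: r + 0k = 124.587 → ⌈·⌉ = 125
j=2: r + 1k = 604.356230… → ⌈·⌉ = 605
j=3: r + 2k = 1084.125461… → ⌈·⌉ = 1085
j=4: r + 3k = 1563.894692… → ⌈·⌉ = 1564
j=5: r + 4k = 2043.663923… → ⌈·⌉ = 2044
j=6: r + 5k = 2523.433153… → ⌈·⌉ = 2524
j=7: r + 6k = 3003.202384… → ⌈·⌉ = 3004
j=8: r + 7k = 3482.971615… → ⌈·⌉ = 3483
j=9: r + 8k = 3962.740846… → ⌈·⌉ = 3963
j=10: r + 9k = 4442.510076… → ⌈·⌉ = 4443
j=11: r + 10k = 4922.279307… → ⌈·⌉ = 4923
j=12: r + 11k = 5402.048538… → ⌈·⌉ = 5403
j=13: r + 12k = 5881.817769… → ⌈·⌉ = 5882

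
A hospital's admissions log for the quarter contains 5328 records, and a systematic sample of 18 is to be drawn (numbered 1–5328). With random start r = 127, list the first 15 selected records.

k = N/n = 5328/18 = 296
record 1: 127
record 2: 127 + 296 = 423
record 3: 423 + 296 = 719
record 4: 719 + 296 = 1015
record 5: 1015 + 296 = 1311
record 6: 1311 + 296 = 1607
record 7: 1607 + 296 = 1903
record 8: 1903 + 296 = 2199
record 9: 2199 + 296 = 2495
record 10: 2495 + 296 = 2791
record 11: 2791 + 296 = 3087
record 12: 3087 + 296 = 3383
record 13: 3383 + 296 = 3679
record 14: 3679 + 296 = 3975
record 15: 3975 + 296 = 4271

127, 423, 719, 1015, 1311, 1607, 1903, 2199, 2495, 2791, 3087, 3383, 3679, 3975, 4271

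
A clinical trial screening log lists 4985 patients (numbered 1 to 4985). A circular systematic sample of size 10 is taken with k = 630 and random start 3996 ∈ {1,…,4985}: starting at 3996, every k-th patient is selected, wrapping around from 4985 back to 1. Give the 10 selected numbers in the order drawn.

3996, 4626, 271, 901, 1531, 2161, 2791, 3421, 4051, 4681

Selection 1: 3996
Selection 2: 3996 + 630 = 4626
Selection 3: 4626 + 630 = 5256 → 5256 − 4985 = 271
Selection 4: 271 + 630 = 901
Selection 5: 901 + 630 = 1531
Selection 6: 1531 + 630 = 2161
Selection 7: 2161 + 630 = 2791
Selection 8: 2791 + 630 = 3421
Selection 9: 3421 + 630 = 4051
Selection 10: 4051 + 630 = 4681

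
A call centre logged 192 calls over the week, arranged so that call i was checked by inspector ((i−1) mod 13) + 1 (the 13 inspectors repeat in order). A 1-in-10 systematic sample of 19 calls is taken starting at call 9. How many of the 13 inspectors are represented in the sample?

13

Consecutive selections differ by k = 10, so their inspector numbers differ by 10 mod 13 = 10.
gcd(10, 13) = 1, so the sample visits 13/1 = 13 distinct residues mod 13.
Start 9 is inspector 9; the inspectors hit are 1, 2, 3, 4, 5, 6, 7, 8, 9, 10, 11, 12, 13.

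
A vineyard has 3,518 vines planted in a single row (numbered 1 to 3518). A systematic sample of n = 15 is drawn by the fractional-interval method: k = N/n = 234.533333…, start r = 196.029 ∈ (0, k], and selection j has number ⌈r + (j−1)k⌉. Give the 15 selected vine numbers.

j=1: r + 0k = 196.029 → ⌈·⌉ = 197
j=2: r + 1k = 430.562333… → ⌈·⌉ = 431
j=3: r + 2k = 665.095666… → ⌈·⌉ = 666
j=4: r + 3k = 899.629 → ⌈·⌉ = 900
j=5: r + 4k = 1134.162333… → ⌈·⌉ = 1135
j=6: r + 5k = 1368.695666… → ⌈·⌉ = 1369
j=7: r + 6k = 1603.229 → ⌈·⌉ = 1604
j=8: r + 7k = 1837.762333… → ⌈·⌉ = 1838
j=9: r + 8k = 2072.295666… → ⌈·⌉ = 2073
j=10: r + 9k = 2306.829 → ⌈·⌉ = 2307
j=11: r + 10k = 2541.362333… → ⌈·⌉ = 2542
j=12: r + 11k = 2775.895666… → ⌈·⌉ = 2776
j=13: r + 12k = 3010.429 → ⌈·⌉ = 3011
j=14: r + 13k = 3244.962333… → ⌈·⌉ = 3245
j=15: r + 14k = 3479.495666… → ⌈·⌉ = 3480

197, 431, 666, 900, 1135, 1369, 1604, 1838, 2073, 2307, 2542, 2776, 3011, 3245, 3480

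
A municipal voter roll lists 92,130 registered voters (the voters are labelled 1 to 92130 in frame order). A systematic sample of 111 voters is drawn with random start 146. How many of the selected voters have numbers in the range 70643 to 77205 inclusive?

k = 92130/111 = 830
First selection ≥ 70643: 146 + ⌈(70643−146)/830⌉·830 = 146 + 85×830 = 70696
Last selection ≤ 77205: 146 + ⌊(77205−146)/830⌋·830 = 146 + 92×830 = 76506
Count = 92 − 85 + 1 = 8

8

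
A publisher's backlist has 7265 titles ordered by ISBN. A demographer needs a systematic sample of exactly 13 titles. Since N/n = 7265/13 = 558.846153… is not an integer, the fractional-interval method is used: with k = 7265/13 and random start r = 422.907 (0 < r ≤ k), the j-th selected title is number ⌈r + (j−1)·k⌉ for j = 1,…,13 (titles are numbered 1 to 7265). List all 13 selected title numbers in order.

423, 982, 1541, 2100, 2659, 3218, 3776, 4335, 4894, 5453, 6012, 6571, 7130

j=1: r + 0k = 422.907 → ⌈·⌉ = 423
j=2: r + 1k = 981.753153… → ⌈·⌉ = 982
j=3: r + 2k = 1540.599307… → ⌈·⌉ = 1541
j=4: r + 3k = 2099.445461… → ⌈·⌉ = 2100
j=5: r + 4k = 2658.291615… → ⌈·⌉ = 2659
j=6: r + 5k = 3217.137769… → ⌈·⌉ = 3218
j=7: r + 6k = 3775.983923… → ⌈·⌉ = 3776
j=8: r + 7k = 4334.830076… → ⌈·⌉ = 4335
j=9: r + 8k = 4893.676230… → ⌈·⌉ = 4894
j=10: r + 9k = 5452.522384… → ⌈·⌉ = 5453
j=11: r + 10k = 6011.368538… → ⌈·⌉ = 6012
j=12: r + 11k = 6570.214692… → ⌈·⌉ = 6571
j=13: r + 12k = 7129.060846… → ⌈·⌉ = 7130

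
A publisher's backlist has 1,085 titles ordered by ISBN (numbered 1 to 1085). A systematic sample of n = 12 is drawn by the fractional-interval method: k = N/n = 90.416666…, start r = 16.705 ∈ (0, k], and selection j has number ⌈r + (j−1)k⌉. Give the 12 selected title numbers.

17, 108, 198, 288, 379, 469, 560, 650, 741, 831, 921, 1012

j=1: r + 0k = 16.705 → ⌈·⌉ = 17
j=2: r + 1k = 107.121666… → ⌈·⌉ = 108
j=3: r + 2k = 197.538333… → ⌈·⌉ = 198
j=4: r + 3k = 287.955 → ⌈·⌉ = 288
j=5: r + 4k = 378.371666… → ⌈·⌉ = 379
j=6: r + 5k = 468.788333… → ⌈·⌉ = 469
j=7: r + 6k = 559.205 → ⌈·⌉ = 560
j=8: r + 7k = 649.621666… → ⌈·⌉ = 650
j=9: r + 8k = 740.038333… → ⌈·⌉ = 741
j=10: r + 9k = 830.455 → ⌈·⌉ = 831
j=11: r + 10k = 920.871666… → ⌈·⌉ = 921
j=12: r + 11k = 1011.288333… → ⌈·⌉ = 1012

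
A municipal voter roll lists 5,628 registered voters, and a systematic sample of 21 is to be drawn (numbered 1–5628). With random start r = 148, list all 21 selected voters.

148, 416, 684, 952, 1220, 1488, 1756, 2024, 2292, 2560, 2828, 3096, 3364, 3632, 3900, 4168, 4436, 4704, 4972, 5240, 5508

k = N/n = 5628/21 = 268
voter 1: 148
voter 2: 148 + 268 = 416
voter 3: 416 + 268 = 684
voter 4: 684 + 268 = 952
voter 5: 952 + 268 = 1220
voter 6: 1220 + 268 = 1488
voter 7: 1488 + 268 = 1756
voter 8: 1756 + 268 = 2024
voter 9: 2024 + 268 = 2292
voter 10: 2292 + 268 = 2560
voter 11: 2560 + 268 = 2828
voter 12: 2828 + 268 = 3096
voter 13: 3096 + 268 = 3364
voter 14: 3364 + 268 = 3632
voter 15: 3632 + 268 = 3900
voter 16: 3900 + 268 = 4168
voter 17: 4168 + 268 = 4436
voter 18: 4436 + 268 = 4704
voter 19: 4704 + 268 = 4972
voter 20: 4972 + 268 = 5240
voter 21: 5240 + 268 = 5508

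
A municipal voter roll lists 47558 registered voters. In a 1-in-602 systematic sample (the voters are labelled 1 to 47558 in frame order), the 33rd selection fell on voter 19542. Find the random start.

k = 602
r = 19542 − (33−1)×602 = 19542 − 19264 = 278

278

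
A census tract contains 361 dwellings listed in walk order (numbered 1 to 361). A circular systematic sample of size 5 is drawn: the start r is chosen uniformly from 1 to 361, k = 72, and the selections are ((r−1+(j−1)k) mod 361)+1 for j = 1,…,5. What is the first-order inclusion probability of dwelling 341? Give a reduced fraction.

For each position j, as r ranges over 1…361 the j-th selection hits every dwelling exactly once, so dwelling 341 is selected for exactly 5 of the 361 starts.
Inclusion probability = 5/361.

5/361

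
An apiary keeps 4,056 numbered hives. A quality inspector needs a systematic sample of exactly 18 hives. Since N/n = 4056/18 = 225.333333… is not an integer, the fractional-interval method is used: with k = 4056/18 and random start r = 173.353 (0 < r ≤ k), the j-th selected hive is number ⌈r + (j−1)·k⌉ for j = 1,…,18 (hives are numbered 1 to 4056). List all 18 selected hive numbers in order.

174, 399, 625, 850, 1075, 1301, 1526, 1751, 1977, 2202, 2427, 2653, 2878, 3103, 3329, 3554, 3779, 4005

j=1: r + 0k = 173.353 → ⌈·⌉ = 174
j=2: r + 1k = 398.686333… → ⌈·⌉ = 399
j=3: r + 2k = 624.019666… → ⌈·⌉ = 625
j=4: r + 3k = 849.353 → ⌈·⌉ = 850
j=5: r + 4k = 1074.686333… → ⌈·⌉ = 1075
j=6: r + 5k = 1300.019666… → ⌈·⌉ = 1301
j=7: r + 6k = 1525.353 → ⌈·⌉ = 1526
j=8: r + 7k = 1750.686333… → ⌈·⌉ = 1751
j=9: r + 8k = 1976.019666… → ⌈·⌉ = 1977
j=10: r + 9k = 2201.353 → ⌈·⌉ = 2202
j=11: r + 10k = 2426.686333… → ⌈·⌉ = 2427
j=12: r + 11k = 2652.019666… → ⌈·⌉ = 2653
j=13: r + 12k = 2877.353 → ⌈·⌉ = 2878
j=14: r + 13k = 3102.686333… → ⌈·⌉ = 3103
j=15: r + 14k = 3328.019666… → ⌈·⌉ = 3329
j=16: r + 15k = 3553.353 → ⌈·⌉ = 3554
j=17: r + 16k = 3778.686333… → ⌈·⌉ = 3779
j=18: r + 17k = 4004.019666… → ⌈·⌉ = 4005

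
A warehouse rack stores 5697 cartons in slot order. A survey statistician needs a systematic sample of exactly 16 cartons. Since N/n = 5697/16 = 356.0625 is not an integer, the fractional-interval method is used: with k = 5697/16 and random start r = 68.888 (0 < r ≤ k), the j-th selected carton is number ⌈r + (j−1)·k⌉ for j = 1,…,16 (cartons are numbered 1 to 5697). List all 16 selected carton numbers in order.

69, 425, 782, 1138, 1494, 1850, 2206, 2562, 2918, 3274, 3630, 3986, 4342, 4698, 5054, 5410

j=1: r + 0k = 68.888 → ⌈·⌉ = 69
j=2: r + 1k = 424.9505 → ⌈·⌉ = 425
j=3: r + 2k = 781.013 → ⌈·⌉ = 782
j=4: r + 3k = 1137.0755 → ⌈·⌉ = 1138
j=5: r + 4k = 1493.138 → ⌈·⌉ = 1494
j=6: r + 5k = 1849.2005 → ⌈·⌉ = 1850
j=7: r + 6k = 2205.263 → ⌈·⌉ = 2206
j=8: r + 7k = 2561.3255 → ⌈·⌉ = 2562
j=9: r + 8k = 2917.388 → ⌈·⌉ = 2918
j=10: r + 9k = 3273.4505 → ⌈·⌉ = 3274
j=11: r + 10k = 3629.513 → ⌈·⌉ = 3630
j=12: r + 11k = 3985.5755 → ⌈·⌉ = 3986
j=13: r + 12k = 4341.638 → ⌈·⌉ = 4342
j=14: r + 13k = 4697.7005 → ⌈·⌉ = 4698
j=15: r + 14k = 5053.763 → ⌈·⌉ = 5054
j=16: r + 15k = 5409.8255 → ⌈·⌉ = 5410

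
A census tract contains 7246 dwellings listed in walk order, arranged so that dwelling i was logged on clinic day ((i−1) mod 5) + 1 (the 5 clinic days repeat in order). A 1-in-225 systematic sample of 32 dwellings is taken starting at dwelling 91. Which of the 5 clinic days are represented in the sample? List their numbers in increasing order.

1

Consecutive selections differ by k = 225, so their clinic day numbers differ by 225 mod 5 = 0.
gcd(225, 5) = 5, so the sample visits 5/5 = 1 distinct residues mod 5.
Start 91 is clinic day 1; the clinic days hit are 1.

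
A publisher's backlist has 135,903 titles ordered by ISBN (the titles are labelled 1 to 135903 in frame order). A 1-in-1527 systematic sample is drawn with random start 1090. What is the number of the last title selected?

k = 1527
89th selection = r + (89−1)·k = 1090 + 88×1527 = 1090 + 134376 = 135466

135466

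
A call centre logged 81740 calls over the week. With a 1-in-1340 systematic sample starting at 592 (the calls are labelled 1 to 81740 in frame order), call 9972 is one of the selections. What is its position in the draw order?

8

k = 1340
position = (9972 − 592)/1340 + 1 = 9380/1340 + 1 = 7 + 1 = 8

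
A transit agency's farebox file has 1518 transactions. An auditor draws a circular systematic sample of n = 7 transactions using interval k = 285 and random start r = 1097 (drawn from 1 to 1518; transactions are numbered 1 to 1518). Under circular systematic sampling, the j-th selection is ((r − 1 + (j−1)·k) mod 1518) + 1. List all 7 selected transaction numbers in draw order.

1097, 1382, 149, 434, 719, 1004, 1289

Selection 1: 1097
Selection 2: 1097 + 285 = 1382
Selection 3: 1382 + 285 = 1667 → 1667 − 1518 = 149
Selection 4: 149 + 285 = 434
Selection 5: 434 + 285 = 719
Selection 6: 719 + 285 = 1004
Selection 7: 1004 + 285 = 1289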